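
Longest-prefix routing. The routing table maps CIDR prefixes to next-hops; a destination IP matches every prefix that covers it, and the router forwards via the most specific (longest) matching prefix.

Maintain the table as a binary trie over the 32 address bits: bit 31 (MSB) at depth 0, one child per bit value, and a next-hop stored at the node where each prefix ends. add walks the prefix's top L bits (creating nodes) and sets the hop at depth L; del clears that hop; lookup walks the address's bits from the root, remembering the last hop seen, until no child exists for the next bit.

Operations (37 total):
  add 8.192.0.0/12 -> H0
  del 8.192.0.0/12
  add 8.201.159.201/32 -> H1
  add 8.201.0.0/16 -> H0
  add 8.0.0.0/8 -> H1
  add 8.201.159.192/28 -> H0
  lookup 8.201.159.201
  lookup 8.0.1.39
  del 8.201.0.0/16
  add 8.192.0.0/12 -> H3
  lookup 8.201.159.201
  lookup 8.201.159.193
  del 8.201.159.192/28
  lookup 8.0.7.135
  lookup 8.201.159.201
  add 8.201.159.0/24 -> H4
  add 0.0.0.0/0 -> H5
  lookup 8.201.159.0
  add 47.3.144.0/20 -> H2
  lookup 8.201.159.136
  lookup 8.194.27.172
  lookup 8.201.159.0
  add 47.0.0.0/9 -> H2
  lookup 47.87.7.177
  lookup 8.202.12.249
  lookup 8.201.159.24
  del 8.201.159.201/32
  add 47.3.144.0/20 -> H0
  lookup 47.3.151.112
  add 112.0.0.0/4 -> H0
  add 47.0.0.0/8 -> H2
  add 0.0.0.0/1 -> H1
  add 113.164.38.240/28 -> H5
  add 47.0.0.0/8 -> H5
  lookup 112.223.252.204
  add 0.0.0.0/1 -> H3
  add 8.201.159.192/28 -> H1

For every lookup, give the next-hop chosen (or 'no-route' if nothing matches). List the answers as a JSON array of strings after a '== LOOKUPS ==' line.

Process each operation:
  + 8.192.0.0/12 (H0) depth=12
  del 8.192.0.0/12 (clear depth 12)
  + 8.201.159.201/32 (H1) depth=32
  + 8.201.0.0/16 (H0) depth=16
  + 8.0.0.0/8 (H1) depth=8
  + 8.201.159.192/28 (H0) depth=28
  lookup 8.201.159.201: bits 00001000110010011001111111001001 walk d0:-→d1:-→d2:-→d3:-→d4:-→d5:-→d6:-→d7:-→d8:H1→d9:-→d10:-→d11:-→d12:-→d13:-→d14:-→d15:-→d16:H0→d17:-→d18:-→d19:-→d20:-→d21:-→d22:-→d23:-→d24:-→d25:-→d26:-→d27:-→d28:H0→d29:-→d30:-→d31:-→d32:H1 -> H1
  lookup 8.0.1.39: bits 00001000 walk d0:-→d1:-→d2:-→d3:-→d4:-→d5:-→d6:-→d7:-→d8:H1 -> H1
  del 8.201.0.0/16 (clear depth 16)
  + 8.192.0.0/12 (H3) depth=12
  lookup 8.201.159.201: bits 00001000110010011001111111001001 walk d0:-→d1:-→d2:-→d3:-→d4:-→d5:-→d6:-→d7:-→d8:H1→d9:-→d10:-→d11:-→d12:H3→d13:-→d14:-→d15:-→d16:-→d17:-→d18:-→d19:-→d20:-→d21:-→d22:-→d23:-→d24:-→d25:-→d26:-→d27:-→d28:H0→d29:-→d30:-→d31:-→d32:H1 -> H1
  lookup 8.201.159.193: bits 0000100011001001100111111100 walk d0:-→d1:-→d2:-→d3:-→d4:-→d5:-→d6:-→d7:-→d8:H1→d9:-→d10:-→d11:-→d12:H3→d13:-→d14:-→d15:-→d16:-→d17:-→d18:-→d19:-→d20:-→d21:-→d22:-→d23:-→d24:-→d25:-→d26:-→d27:-→d28:H0 -> H0
  del 8.201.159.192/28 (clear depth 28)
  lookup 8.0.7.135: bits 00001000 walk d0:-→d1:-→d2:-→d3:-→d4:-→d5:-→d6:-→d7:-→d8:H1 -> H1
  lookup 8.201.159.201: bits 00001000110010011001111111001001 walk d0:-→d1:-→d2:-→d3:-→d4:-→d5:-→d6:-→d7:-→d8:H1→d9:-→d10:-→d11:-→d12:H3→d13:-→d14:-→d15:-→d16:-→d17:-→d18:-→d19:-→d20:-→d21:-→d22:-→d23:-→d24:-→d25:-→d26:-→d27:-→d28:-→d29:-→d30:-→d31:-→d32:H1 -> H1
  + 8.201.159.0/24 (H4) depth=24
  + 0.0.0.0/0 (H5) depth=0
  lookup 8.201.159.0: bits 000010001100100110011111 walk d0:H5→d1:-→d2:-→d3:-→d4:-→d5:-→d6:-→d7:-→d8:H1→d9:-→d10:-→d11:-→d12:H3→d13:-→d14:-→d15:-→d16:-→d17:-→d18:-→d19:-→d20:-→d21:-→d22:-→d23:-→d24:H4 -> H4
  + 47.3.144.0/20 (H2) depth=20
  lookup 8.201.159.136: bits 0000100011001001100111111 walk d0:H5→d1:-→d2:-→d3:-→d4:-→d5:-→d6:-→d7:-→d8:H1→d9:-→d10:-→d11:-→d12:H3→d13:-→d14:-→d15:-→d16:-→d17:-→d18:-→d19:-→d20:-→d21:-→d22:-→d23:-→d24:H4→d25:- -> H4
  lookup 8.194.27.172: bits 000010001100 walk d0:H5→d1:-→d2:-→d3:-→d4:-→d5:-→d6:-→d7:-→d8:H1→d9:-→d10:-→d11:-→d12:H3 -> H3
  lookup 8.201.159.0: bits 000010001100100110011111 walk d0:H5→d1:-→d2:-→d3:-→d4:-→d5:-→d6:-→d7:-→d8:H1→d9:-→d10:-→d11:-→d12:H3→d13:-→d14:-→d15:-→d16:-→d17:-→d18:-→d19:-→d20:-→d21:-→d22:-→d23:-→d24:H4 -> H4
  + 47.0.0.0/9 (H2) depth=9
  lookup 47.87.7.177: bits 001011110 walk d0:H5→d1:-→d2:-→d3:-→d4:-→d5:-→d6:-→d7:-→d8:-→d9:H2 -> H2
  lookup 8.202.12.249: bits 00001000110010 walk d0:H5→d1:-→d2:-→d3:-→d4:-→d5:-→d6:-→d7:-→d8:H1→d9:-→d10:-→d11:-→d12:H3→d13:-→d14:- -> H3
  lookup 8.201.159.24: bits 000010001100100110011111 walk d0:H5→d1:-→d2:-→d3:-→d4:-→d5:-→d6:-→d7:-→d8:H1→d9:-→d10:-→d11:-→d12:H3→d13:-→d14:-→d15:-→d16:-→d17:-→d18:-→d19:-→d20:-→d21:-→d22:-→d23:-→d24:H4 -> H4
  del 8.201.159.201/32 (clear depth 32)
  + 47.3.144.0/20 (H0) depth=20
  lookup 47.3.151.112: bits 00101111000000111001 walk d0:H5→d1:-→d2:-→d3:-→d4:-→d5:-→d6:-→d7:-→d8:-→d9:H2→d10:-→d11:-→d12:-→d13:-→d14:-→d15:-→d16:-→d17:-→d18:-→d19:-→d20:H0 -> H0
  + 112.0.0.0/4 (H0) depth=4
  + 47.0.0.0/8 (H2) depth=8
  + 0.0.0.0/1 (H1) depth=1
  + 113.164.38.240/28 (H5) depth=28
  + 47.0.0.0/8 (H5) depth=8
  lookup 112.223.252.204: bits 0111000 walk d0:H5→d1:H1→d2:-→d3:-→d4:H0→d5:-→d6:-→d7:- -> H0
  + 0.0.0.0/1 (H3) depth=1
  + 8.201.159.192/28 (H1) depth=28

== LOOKUPS ==
["H1","H1","H1","H0","H1","H1","H4","H4","H3","H4","H2","H3","H4","H0","H0"]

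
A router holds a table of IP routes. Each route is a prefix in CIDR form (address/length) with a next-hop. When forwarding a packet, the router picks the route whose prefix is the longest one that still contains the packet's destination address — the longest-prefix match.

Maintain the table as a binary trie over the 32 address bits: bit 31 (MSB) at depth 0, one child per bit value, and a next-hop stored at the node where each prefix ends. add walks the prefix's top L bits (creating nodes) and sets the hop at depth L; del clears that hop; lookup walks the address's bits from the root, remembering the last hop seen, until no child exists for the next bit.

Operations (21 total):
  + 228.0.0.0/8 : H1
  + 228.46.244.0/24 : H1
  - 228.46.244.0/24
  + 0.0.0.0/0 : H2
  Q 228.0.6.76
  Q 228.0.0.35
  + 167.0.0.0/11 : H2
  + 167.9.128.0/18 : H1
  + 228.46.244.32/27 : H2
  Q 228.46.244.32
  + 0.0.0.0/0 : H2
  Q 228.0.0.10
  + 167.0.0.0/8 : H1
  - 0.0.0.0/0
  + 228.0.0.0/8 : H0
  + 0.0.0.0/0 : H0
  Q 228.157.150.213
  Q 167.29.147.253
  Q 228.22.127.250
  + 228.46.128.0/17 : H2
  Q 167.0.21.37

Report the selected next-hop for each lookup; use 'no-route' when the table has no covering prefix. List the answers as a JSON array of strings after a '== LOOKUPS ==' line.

Apply in order:
  add 228.0.0.0/8 -> H1 at depth 8
  add 228.46.244.0/24 -> H1 at depth 24
  - 228.46.244.0/24 clear@24
  add 0.0.0.0/0 -> H2 at depth 0
  Q 228.0.6.76: descend 1110010000 ; hops seen [H2,H1] ; pick H1
  Q 228.0.0.35: descend 1110010000 ; hops seen [H2,H1] ; pick H1
  add 167.0.0.0/11 -> H2 at depth 11
  add 167.9.128.0/18 -> H1 at depth 18
  add 228.46.244.32/27 -> H2 at depth 27
  Q 228.46.244.32: descend 111001000010111011110100001 ; hops seen [H2,H1,H2] ; pick H2
  add 0.0.0.0/0 -> H2 at depth 0
  Q 228.0.0.10: descend 1110010000 ; hops seen [H2,H1] ; pick H1
  add 167.0.0.0/8 -> H1 at depth 8
  - 0.0.0.0/0 clear@0
  add 228.0.0.0/8 -> H0 at depth 8
  add 0.0.0.0/0 -> H0 at depth 0
  Q 228.157.150.213: descend 11100100 ; hops seen [H0,H0] ; pick H0
  Q 167.29.147.253: descend 10100111000 ; hops seen [H0,H1,H2] ; pick H2
  Q 228.22.127.250: descend 1110010000 ; hops seen [H0,H0] ; pick H0
  add 228.46.128.0/17 -> H2 at depth 17
  Q 167.0.21.37: descend 101001110000 ; hops seen [H0,H1,H2] ; pick H2

== LOOKUPS ==
["H1","H1","H2","H1","H0","H2","H0","H2"]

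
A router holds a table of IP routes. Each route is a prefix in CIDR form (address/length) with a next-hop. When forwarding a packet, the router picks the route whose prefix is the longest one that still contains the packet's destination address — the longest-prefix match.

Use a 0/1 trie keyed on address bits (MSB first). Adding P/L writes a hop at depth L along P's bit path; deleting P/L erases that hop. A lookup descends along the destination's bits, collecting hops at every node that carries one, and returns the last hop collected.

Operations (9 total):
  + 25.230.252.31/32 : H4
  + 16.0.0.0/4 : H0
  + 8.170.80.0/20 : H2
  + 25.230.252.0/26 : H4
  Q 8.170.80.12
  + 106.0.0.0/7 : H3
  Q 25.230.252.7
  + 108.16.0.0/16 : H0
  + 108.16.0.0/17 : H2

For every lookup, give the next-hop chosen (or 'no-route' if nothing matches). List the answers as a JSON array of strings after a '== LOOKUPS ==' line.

Apply in order:
  add 25.230.252.31/32 -> H4 at depth 32
  add 16.0.0.0/4 -> H0 at depth 4
  add 8.170.80.0/20 -> H2 at depth 20
  add 25.230.252.0/26 -> H4 at depth 26
  ? 8.170.80.12  path d0:-→d1:-→d2:-→d3:-→d4:-→d5:-→d6:-→d7:-→d8:-→d9:-→d10:-→d11:-→d12:-→d13:-→d14:-→d15:-→d16:-→d17:-→d18:-→d19:-→d20:H2  best=H2
  add 106.0.0.0/7 -> H3 at depth 7
  ? 25.230.252.7  path d0:-→d1:-→d2:-→d3:-→d4:H0→d5:-→d6:-→d7:-→d8:-→d9:-→d10:-→d11:-→d12:-→d13:-→d14:-→d15:-→d16:-→d17:-→d18:-→d19:-→d20:-→d21:-→d22:-→d23:-→d24:-→d25:-→d26:H4→d27:-  best=H4
  add 108.16.0.0/16 -> H0 at depth 16
  add 108.16.0.0/17 -> H2 at depth 17

== LOOKUPS ==
["H2","H4"]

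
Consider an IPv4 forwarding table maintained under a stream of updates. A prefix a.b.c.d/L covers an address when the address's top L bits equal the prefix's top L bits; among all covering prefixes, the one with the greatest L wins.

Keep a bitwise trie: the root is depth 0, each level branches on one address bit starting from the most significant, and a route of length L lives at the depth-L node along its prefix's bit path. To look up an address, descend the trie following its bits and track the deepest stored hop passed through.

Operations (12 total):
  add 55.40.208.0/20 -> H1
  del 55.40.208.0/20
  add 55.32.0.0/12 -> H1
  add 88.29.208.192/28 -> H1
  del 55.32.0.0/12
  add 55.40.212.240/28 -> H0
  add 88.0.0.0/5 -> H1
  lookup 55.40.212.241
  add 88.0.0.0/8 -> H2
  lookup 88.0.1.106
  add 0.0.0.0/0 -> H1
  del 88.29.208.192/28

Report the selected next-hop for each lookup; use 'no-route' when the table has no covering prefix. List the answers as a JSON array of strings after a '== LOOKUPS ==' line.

Trace:
  add 55.40.208.0/20 -> H1 at depth 20
  del 55.40.208.0/20 (clear depth 20)
  add 55.32.0.0/12 -> H1 at depth 12
  add 88.29.208.192/28 -> H1 at depth 28
  del 55.32.0.0/12 (clear depth 12)
  add 55.40.212.240/28 -> H0 at depth 28
  add 88.0.0.0/5 -> H1 at depth 5
  ? 55.40.212.241  path d0:-→d1:-→d2:-→d3:-→d4:-→d5:-→d6:-→d7:-→d8:-→d9:-→d10:-→d11:-→d12:-→d13:-→d14:-→d15:-→d16:-→d17:-→d18:-→d19:-→d20:-→d21:-→d22:-→d23:-→d24:-→d25:-→d26:-→d27:-→d28:H0  best=H0
  add 88.0.0.0/8 -> H2 at depth 8
  ? 88.0.1.106  path d0:-→d1:-→d2:-→d3:-→d4:-→d5:H1→d6:-→d7:-→d8:H2→d9:-→d10:-→d11:-  best=H2
  add 0.0.0.0/0 -> H1 at depth 0
  del 88.29.208.192/28 (clear depth 28)

== LOOKUPS ==
["H0","H2"]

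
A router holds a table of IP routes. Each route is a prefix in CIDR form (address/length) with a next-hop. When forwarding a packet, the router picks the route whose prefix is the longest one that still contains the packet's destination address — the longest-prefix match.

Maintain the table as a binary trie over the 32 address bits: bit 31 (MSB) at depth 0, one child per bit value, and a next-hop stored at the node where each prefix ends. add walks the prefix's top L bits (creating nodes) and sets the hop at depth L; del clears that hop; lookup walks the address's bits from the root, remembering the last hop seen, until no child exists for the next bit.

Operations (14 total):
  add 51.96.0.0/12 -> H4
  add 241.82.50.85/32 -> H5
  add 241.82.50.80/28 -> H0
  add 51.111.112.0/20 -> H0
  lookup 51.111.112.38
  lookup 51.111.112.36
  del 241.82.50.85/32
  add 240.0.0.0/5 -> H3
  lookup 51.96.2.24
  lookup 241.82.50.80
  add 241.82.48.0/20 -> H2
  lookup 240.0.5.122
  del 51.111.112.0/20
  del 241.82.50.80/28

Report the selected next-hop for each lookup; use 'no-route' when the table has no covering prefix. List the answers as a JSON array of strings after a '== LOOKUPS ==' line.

Process each operation:
  add 51.96.0.0/12 -> H4 at depth 12
  add 241.82.50.85/32 -> H5 at depth 32
  add 241.82.50.80/28 -> H0 at depth 28
  add 51.111.112.0/20 -> H0 at depth 20
  lookup 51.111.112.38: bits 00110011011011110111 walk d0:-→d1:-→d2:-→d3:-→d4:-→d5:-→d6:-→d7:-→d8:-→d9:-→d10:-→d11:-→d12:H4→d13:-→d14:-→d15:-→d16:-→d17:-→d18:-→d19:-→d20:H0 -> H0
  lookup 51.111.112.36: bits 00110011011011110111 walk d0:-→d1:-→d2:-→d3:-→d4:-→d5:-→d6:-→d7:-→d8:-→d9:-→d10:-→d11:-→d12:H4→d13:-→d14:-→d15:-→d16:-→d17:-→d18:-→d19:-→d20:H0 -> H0
  - 241.82.50.85/32 clear@32
  add 240.0.0.0/5 -> H3 at depth 5
  lookup 51.96.2.24: bits 001100110110 walk d0:-→d1:-→d2:-→d3:-→d4:-→d5:-→d6:-→d7:-→d8:-→d9:-→d10:-→d11:-→d12:H4 -> H4
  lookup 241.82.50.80: bits 11110001010100100011001001010 walk d0:-→d1:-→d2:-→d3:-→d4:-→d5:H3→d6:-→d7:-→d8:-→d9:-→d10:-→d11:-→d12:-→d13:-→d14:-→d15:-→d16:-→d17:-→d18:-→d19:-→d20:-→d21:-→d22:-→d23:-→d24:-→d25:-→d26:-→d27:-→d28:H0→d29:- -> H0
  add 241.82.48.0/20 -> H2 at depth 20
  lookup 240.0.5.122: bits 1111000 walk d0:-→d1:-→d2:-→d3:-→d4:-→d5:H3→d6:-→d7:- -> H3
  - 51.111.112.0/20 clear@20
  - 241.82.50.80/28 clear@28

== LOOKUPS ==
["H0","H0","H4","H0","H3"]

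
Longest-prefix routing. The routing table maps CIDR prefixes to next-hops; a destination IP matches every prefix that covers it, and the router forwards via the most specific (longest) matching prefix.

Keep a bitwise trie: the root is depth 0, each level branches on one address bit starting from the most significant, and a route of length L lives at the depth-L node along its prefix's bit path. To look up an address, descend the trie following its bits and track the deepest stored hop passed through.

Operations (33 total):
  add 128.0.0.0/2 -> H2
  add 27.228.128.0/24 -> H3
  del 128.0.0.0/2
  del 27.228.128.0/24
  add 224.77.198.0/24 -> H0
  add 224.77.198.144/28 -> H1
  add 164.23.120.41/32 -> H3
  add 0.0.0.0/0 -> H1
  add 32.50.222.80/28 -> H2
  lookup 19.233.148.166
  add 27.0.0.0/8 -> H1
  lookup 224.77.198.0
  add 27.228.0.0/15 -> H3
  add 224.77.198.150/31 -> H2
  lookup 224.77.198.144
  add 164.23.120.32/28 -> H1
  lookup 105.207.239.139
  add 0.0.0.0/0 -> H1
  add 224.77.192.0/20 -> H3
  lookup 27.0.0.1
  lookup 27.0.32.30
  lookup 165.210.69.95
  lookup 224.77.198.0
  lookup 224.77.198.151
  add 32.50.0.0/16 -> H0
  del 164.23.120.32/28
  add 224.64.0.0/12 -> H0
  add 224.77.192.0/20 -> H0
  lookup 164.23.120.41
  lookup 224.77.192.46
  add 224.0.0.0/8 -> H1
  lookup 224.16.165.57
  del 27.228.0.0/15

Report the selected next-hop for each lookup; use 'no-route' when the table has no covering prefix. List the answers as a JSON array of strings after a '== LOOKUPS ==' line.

Process each operation:
  add 128.0.0.0/2 -> H2 at depth 2
  add 27.228.128.0/24 -> H3 at depth 24
  del 128.0.0.0/2 (clear depth 2)
  del 27.228.128.0/24 (clear depth 24)
  add 224.77.198.0/24 -> H0 at depth 24
  add 224.77.198.144/28 -> H1 at depth 28
  add 164.23.120.41/32 -> H3 at depth 32
  add 0.0.0.0/0 -> H1 at depth 0
  add 32.50.222.80/28 -> H2 at depth 28
  ? 19.233.148.166  path d0:H1→d1:-→d2:-→d3:-→d4:-  best=H1
  add 27.0.0.0/8 -> H1 at depth 8
  ? 224.77.198.0  path d0:H1→d1:-→d2:-→d3:-→d4:-→d5:-→d6:-→d7:-→d8:-→d9:-→d10:-→d11:-→d12:-→d13:-→d14:-→d15:-→d16:-→d17:-→d18:-→d19:-→d20:-→d21:-→d22:-→d23:-→d24:H0  best=H0
  add 27.228.0.0/15 -> H3 at depth 15
  add 224.77.198.150/31 -> H2 at depth 31
  ? 224.77.198.144  path d0:H1→d1:-→d2:-→d3:-→d4:-→d5:-→d6:-→d7:-→d8:-→d9:-→d10:-→d11:-→d12:-→d13:-→d14:-→d15:-→d16:-→d17:-→d18:-→d19:-→d20:-→d21:-→d22:-→d23:-→d24:H0→d25:-→d26:-→d27:-→d28:H1→d29:-  best=H1
  add 164.23.120.32/28 -> H1 at depth 28
  ? 105.207.239.139  path d0:H1→d1:-  best=H1
  add 0.0.0.0/0 -> H1 at depth 0
  add 224.77.192.0/20 -> H3 at depth 20
  ? 27.0.0.1  path d0:H1→d1:-→d2:-→d3:-→d4:-→d5:-→d6:-→d7:-→d8:H1  best=H1
  ? 27.0.32.30  path d0:H1→d1:-→d2:-→d3:-→d4:-→d5:-→d6:-→d7:-→d8:H1  best=H1
  ? 165.210.69.95  path d0:H1→d1:-→d2:-→d3:-→d4:-→d5:-→d6:-→d7:-  best=H1
  ? 224.77.198.0  path d0:H1→d1:-→d2:-→d3:-→d4:-→d5:-→d6:-→d7:-→d8:-→d9:-→d10:-→d11:-→d12:-→d13:-→d14:-→d15:-→d16:-→d17:-→d18:-→d19:-→d20:H3→d21:-→d22:-→d23:-→d24:H0  best=H0
  ? 224.77.198.151  path d0:H1→d1:-→d2:-→d3:-→d4:-→d5:-→d6:-→d7:-→d8:-→d9:-→d10:-→d11:-→d12:-→d13:-→d14:-→d15:-→d16:-→d17:-→d18:-→d19:-→d20:H3→d21:-→d22:-→d23:-→d24:H0→d25:-→d26:-→d27:-→d28:H1→d29:-→d30:-→d31:H2  best=H2
  add 32.50.0.0/16 -> H0 at depth 16
  del 164.23.120.32/28 (clear depth 28)
  add 224.64.0.0/12 -> H0 at depth 12
  add 224.77.192.0/20 -> H0 at depth 20
  ? 164.23.120.41  path d0:H1→d1:-→d2:-→d3:-→d4:-→d5:-→d6:-→d7:-→d8:-→d9:-→d10:-→d11:-→d12:-→d13:-→d14:-→d15:-→d16:-→d17:-→d18:-→d19:-→d20:-→d21:-→d22:-→d23:-→d24:-→d25:-→d26:-→d27:-→d28:-→d29:-→d30:-→d31:-→d32:H3  best=H3
  ? 224.77.192.46  path d0:H1→d1:-→d2:-→d3:-→d4:-→d5:-→d6:-→d7:-→d8:-→d9:-→d10:-→d11:-→d12:H0→d13:-→d14:-→d15:-→d16:-→d17:-→d18:-→d19:-→d20:H0→d21:-  best=H0
  add 224.0.0.0/8 -> H1 at depth 8
  ? 224.16.165.57  path d0:H1→d1:-→d2:-→d3:-→d4:-→d5:-→d6:-→d7:-→d8:H1→d9:-  best=H1
  del 27.228.0.0/15 (clear depth 15)

== LOOKUPS ==
["H1","H0","H1","H1","H1","H1","H1","H0","H2","H3","H0","H1"]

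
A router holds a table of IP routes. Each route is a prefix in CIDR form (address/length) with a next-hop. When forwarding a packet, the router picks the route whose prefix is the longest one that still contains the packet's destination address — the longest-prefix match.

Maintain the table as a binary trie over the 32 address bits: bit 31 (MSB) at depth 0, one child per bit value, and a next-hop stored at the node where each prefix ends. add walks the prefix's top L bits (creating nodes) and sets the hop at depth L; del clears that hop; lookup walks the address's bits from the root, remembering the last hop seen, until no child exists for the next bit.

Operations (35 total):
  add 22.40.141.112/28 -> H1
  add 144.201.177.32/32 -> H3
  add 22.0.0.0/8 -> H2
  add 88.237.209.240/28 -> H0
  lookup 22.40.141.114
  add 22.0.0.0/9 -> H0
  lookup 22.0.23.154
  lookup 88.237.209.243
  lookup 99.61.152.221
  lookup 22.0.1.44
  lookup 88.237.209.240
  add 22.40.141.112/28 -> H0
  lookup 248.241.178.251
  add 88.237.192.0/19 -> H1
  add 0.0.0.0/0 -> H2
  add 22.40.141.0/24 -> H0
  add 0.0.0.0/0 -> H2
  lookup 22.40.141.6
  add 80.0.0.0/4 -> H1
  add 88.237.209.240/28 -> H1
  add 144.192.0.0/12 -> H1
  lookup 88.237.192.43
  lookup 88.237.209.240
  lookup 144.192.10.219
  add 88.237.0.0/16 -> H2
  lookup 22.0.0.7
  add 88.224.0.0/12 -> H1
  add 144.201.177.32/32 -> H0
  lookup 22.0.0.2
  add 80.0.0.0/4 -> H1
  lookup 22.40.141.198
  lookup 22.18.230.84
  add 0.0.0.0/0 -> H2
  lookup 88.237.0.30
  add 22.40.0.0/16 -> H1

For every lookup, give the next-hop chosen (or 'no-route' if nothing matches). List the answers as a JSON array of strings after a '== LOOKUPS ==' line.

Process each operation:
  add 22.40.141.112/28 -> H1 at depth 28
  add 144.201.177.32/32 -> H3 at depth 32
  add 22.0.0.0/8 -> H2 at depth 8
  add 88.237.209.240/28 -> H0 at depth 28
  lookup 22.40.141.114: bits 0001011000101000100011010111 walk d0:-→d1:-→d2:-→d3:-→d4:-→d5:-→d6:-→d7:-→d8:H2→d9:-→d10:-→d11:-→d12:-→d13:-→d14:-→d15:-→d16:-→d17:-→d18:-→d19:-→d20:-→d21:-→d22:-→d23:-→d24:-→d25:-→d26:-→d27:-→d28:H1 -> H1
  add 22.0.0.0/9 -> H0 at depth 9
  lookup 22.0.23.154: bits 0001011000 walk d0:-→d1:-→d2:-→d3:-→d4:-→d5:-→d6:-→d7:-→d8:H2→d9:H0→d10:- -> H0
  lookup 88.237.209.243: bits 0101100011101101110100011111 walk d0:-→d1:-→d2:-→d3:-→d4:-→d5:-→d6:-→d7:-→d8:-→d9:-→d10:-→d11:-→d12:-→d13:-→d14:-→d15:-→d16:-→d17:-→d18:-→d19:-→d20:-→d21:-→d22:-→d23:-→d24:-→d25:-→d26:-→d27:-→d28:H0 -> H0
  lookup 99.61.152.221: bits 01 walk d0:-→d1:-→d2:- -> no-route
  lookup 22.0.1.44: bits 0001011000 walk d0:-→d1:-→d2:-→d3:-→d4:-→d5:-→d6:-→d7:-→d8:H2→d9:H0→d10:- -> H0
  lookup 88.237.209.240: bits 0101100011101101110100011111 walk d0:-→d1:-→d2:-→d3:-→d4:-→d5:-→d6:-→d7:-→d8:-→d9:-→d10:-→d11:-→d12:-→d13:-→d14:-→d15:-→d16:-→d17:-→d18:-→d19:-→d20:-→d21:-→d22:-→d23:-→d24:-→d25:-→d26:-→d27:-→d28:H0 -> H0
  add 22.40.141.112/28 -> H0 at depth 28
  lookup 248.241.178.251: bits 1 walk d0:-→d1:- -> no-route
  add 88.237.192.0/19 -> H1 at depth 19
  add 0.0.0.0/0 -> H2 at depth 0
  add 22.40.141.0/24 -> H0 at depth 24
  add 0.0.0.0/0 -> H2 at depth 0
  lookup 22.40.141.6: bits 0001011000101000100011010 walk d0:H2→d1:-→d2:-→d3:-→d4:-→d5:-→d6:-→d7:-→d8:H2→d9:H0→d10:-→d11:-→d12:-→d13:-→d14:-→d15:-→d16:-→d17:-→d18:-→d19:-→d20:-→d21:-→d22:-→d23:-→d24:H0→d25:- -> H0
  add 80.0.0.0/4 -> H1 at depth 4
  add 88.237.209.240/28 -> H1 at depth 28
  add 144.192.0.0/12 -> H1 at depth 12
  lookup 88.237.192.43: bits 0101100011101101110 walk d0:H2→d1:-→d2:-→d3:-→d4:H1→d5:-→d6:-→d7:-→d8:-→d9:-→d10:-→d11:-→d12:-→d13:-→d14:-→d15:-→d16:-→d17:-→d18:-→d19:H1 -> H1
  lookup 88.237.209.240: bits 0101100011101101110100011111 walk d0:H2→d1:-→d2:-→d3:-→d4:H1→d5:-→d6:-→d7:-→d8:-→d9:-→d10:-→d11:-→d12:-→d13:-→d14:-→d15:-→d16:-→d17:-→d18:-→d19:H1→d20:-→d21:-→d22:-→d23:-→d24:-→d25:-→d26:-→d27:-→d28:H1 -> H1
  lookup 144.192.10.219: bits 100100001100 walk d0:H2→d1:-→d2:-→d3:-→d4:-→d5:-→d6:-→d7:-→d8:-→d9:-→d10:-→d11:-→d12:H1 -> H1
  add 88.237.0.0/16 -> H2 at depth 16
  lookup 22.0.0.7: bits 0001011000 walk d0:H2→d1:-→d2:-→d3:-→d4:-→d5:-→d6:-→d7:-→d8:H2→d9:H0→d10:- -> H0
  add 88.224.0.0/12 -> H1 at depth 12
  add 144.201.177.32/32 -> H0 at depth 32
  lookup 22.0.0.2: bits 0001011000 walk d0:H2→d1:-→d2:-→d3:-→d4:-→d5:-→d6:-→d7:-→d8:H2→d9:H0→d10:- -> H0
  add 80.0.0.0/4 -> H1 at depth 4
  lookup 22.40.141.198: bits 000101100010100010001101 walk d0:H2→d1:-→d2:-→d3:-→d4:-→d5:-→d6:-→d7:-→d8:H2→d9:H0→d10:-→d11:-→d12:-→d13:-→d14:-→d15:-→d16:-→d17:-→d18:-→d19:-→d20:-→d21:-→d22:-→d23:-→d24:H0 -> H0
  lookup 22.18.230.84: bits 0001011000 walk d0:H2→d1:-→d2:-→d3:-→d4:-→d5:-→d6:-→d7:-→d8:H2→d9:H0→d10:- -> H0
  add 0.0.0.0/0 -> H2 at depth 0
  lookup 88.237.0.30: bits 0101100011101101 walk d0:H2→d1:-→d2:-→d3:-→d4:H1→d5:-→d6:-→d7:-→d8:-→d9:-→d10:-→d11:-→d12:H1→d13:-→d14:-→d15:-→d16:H2 -> H2
  add 22.40.0.0/16 -> H1 at depth 16

== LOOKUPS ==
["H1","H0","H0","no-route","H0","H0","no-route","H0","H1","H1","H1","H0","H0","H0","H0","H2"]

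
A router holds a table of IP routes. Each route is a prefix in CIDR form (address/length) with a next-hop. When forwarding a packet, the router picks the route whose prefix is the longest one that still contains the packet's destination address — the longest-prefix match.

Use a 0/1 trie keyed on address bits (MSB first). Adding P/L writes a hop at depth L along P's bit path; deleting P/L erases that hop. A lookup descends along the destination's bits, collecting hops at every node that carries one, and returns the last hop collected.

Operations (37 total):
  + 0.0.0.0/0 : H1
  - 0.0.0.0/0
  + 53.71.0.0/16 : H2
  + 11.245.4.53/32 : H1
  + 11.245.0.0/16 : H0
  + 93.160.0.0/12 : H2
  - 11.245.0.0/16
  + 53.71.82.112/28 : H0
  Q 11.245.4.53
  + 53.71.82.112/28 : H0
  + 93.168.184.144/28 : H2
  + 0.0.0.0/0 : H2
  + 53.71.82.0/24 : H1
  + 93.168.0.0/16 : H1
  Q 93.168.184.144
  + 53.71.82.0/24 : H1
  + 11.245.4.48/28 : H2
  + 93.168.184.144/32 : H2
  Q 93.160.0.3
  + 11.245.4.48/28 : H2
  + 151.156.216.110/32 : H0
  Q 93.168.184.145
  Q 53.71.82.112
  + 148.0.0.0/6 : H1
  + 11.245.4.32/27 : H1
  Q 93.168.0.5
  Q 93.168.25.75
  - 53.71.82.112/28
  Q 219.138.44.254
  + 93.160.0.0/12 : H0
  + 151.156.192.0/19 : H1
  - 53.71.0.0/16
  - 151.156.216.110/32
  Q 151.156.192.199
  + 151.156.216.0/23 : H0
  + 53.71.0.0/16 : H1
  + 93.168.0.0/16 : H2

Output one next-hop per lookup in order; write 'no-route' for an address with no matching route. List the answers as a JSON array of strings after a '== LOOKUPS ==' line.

Trace:
  add 0.0.0.0/0 -> H1 at depth 0
  - 0.0.0.0/0 clear@0
  add 53.71.0.0/16 -> H2 at depth 16
  add 11.245.4.53/32 -> H1 at depth 32
  add 11.245.0.0/16 -> H0 at depth 16
  add 93.160.0.0/12 -> H2 at depth 12
  - 11.245.0.0/16 clear@16
  add 53.71.82.112/28 -> H0 at depth 28
  ? 11.245.4.53  path d0:-→d1:-→d2:-→d3:-→d4:-→d5:-→d6:-→d7:-→d8:-→d9:-→d10:-→d11:-→d12:-→d13:-→d14:-→d15:-→d16:-→d17:-→d18:-→d19:-→d20:-→d21:-→d22:-→d23:-→d24:-→d25:-→d26:-→d27:-→d28:-→d29:-→d30:-→d31:-→d32:H1  best=H1
  add 53.71.82.112/28 -> H0 at depth 28
  add 93.168.184.144/28 -> H2 at depth 28
  add 0.0.0.0/0 -> H2 at depth 0
  add 53.71.82.0/24 -> H1 at depth 24
  add 93.168.0.0/16 -> H1 at depth 16
  ? 93.168.184.144  path d0:H2→d1:-→d2:-→d3:-→d4:-→d5:-→d6:-→d7:-→d8:-→d9:-→d10:-→d11:-→d12:H2→d13:-→d14:-→d15:-→d16:H1→d17:-→d18:-→d19:-→d20:-→d21:-→d22:-→d23:-→d24:-→d25:-→d26:-→d27:-→d28:H2  best=H2
  add 53.71.82.0/24 -> H1 at depth 24
  add 11.245.4.48/28 -> H2 at depth 28
  add 93.168.184.144/32 -> H2 at depth 32
  ? 93.160.0.3  path d0:H2→d1:-→d2:-→d3:-→d4:-→d5:-→d6:-→d7:-→d8:-→d9:-→d10:-→d11:-→d12:H2  best=H2
  add 11.245.4.48/28 -> H2 at depth 28
  add 151.156.216.110/32 -> H0 at depth 32
  ? 93.168.184.145  path d0:H2→d1:-→d2:-→d3:-→d4:-→d5:-→d6:-→d7:-→d8:-→d9:-→d10:-→d11:-→d12:H2→d13:-→d14:-→d15:-→d16:H1→d17:-→d18:-→d19:-→d20:-→d21:-→d22:-→d23:-→d24:-→d25:-→d26:-→d27:-→d28:H2→d29:-→d30:-→d31:-  best=H2
  ? 53.71.82.112  path d0:H2→d1:-→d2:-→d3:-→d4:-→d5:-→d6:-→d7:-→d8:-→d9:-→d10:-→d11:-→d12:-→d13:-→d14:-→d15:-→d16:H2→d17:-→d18:-→d19:-→d20:-→d21:-→d22:-→d23:-→d24:H1→d25:-→d26:-→d27:-→d28:H0  best=H0
  add 148.0.0.0/6 -> H1 at depth 6
  add 11.245.4.32/27 -> H1 at depth 27
  ? 93.168.0.5  path d0:H2→d1:-→d2:-→d3:-→d4:-→d5:-→d6:-→d7:-→d8:-→d9:-→d10:-→d11:-→d12:H2→d13:-→d14:-→d15:-→d16:H1  best=H1
  ? 93.168.25.75  path d0:H2→d1:-→d2:-→d3:-→d4:-→d5:-→d6:-→d7:-→d8:-→d9:-→d10:-→d11:-→d12:H2→d13:-→d14:-→d15:-→d16:H1  best=H1
  - 53.71.82.112/28 clear@28
  ? 219.138.44.254  path d0:H2→d1:-  best=H2
  add 93.160.0.0/12 -> H0 at depth 12
  add 151.156.192.0/19 -> H1 at depth 19
  - 53.71.0.0/16 clear@16
  - 151.156.216.110/32 clear@32
  ? 151.156.192.199  path d0:H2→d1:-→d2:-→d3:-→d4:-→d5:-→d6:H1→d7:-→d8:-→d9:-→d10:-→d11:-→d12:-→d13:-→d14:-→d15:-→d16:-→d17:-→d18:-→d19:H1  best=H1
  add 151.156.216.0/23 -> H0 at depth 23
  add 53.71.0.0/16 -> H1 at depth 16
  add 93.168.0.0/16 -> H2 at depth 16

== LOOKUPS ==
["H1","H2","H2","H2","H0","H1","H1","H2","H1"]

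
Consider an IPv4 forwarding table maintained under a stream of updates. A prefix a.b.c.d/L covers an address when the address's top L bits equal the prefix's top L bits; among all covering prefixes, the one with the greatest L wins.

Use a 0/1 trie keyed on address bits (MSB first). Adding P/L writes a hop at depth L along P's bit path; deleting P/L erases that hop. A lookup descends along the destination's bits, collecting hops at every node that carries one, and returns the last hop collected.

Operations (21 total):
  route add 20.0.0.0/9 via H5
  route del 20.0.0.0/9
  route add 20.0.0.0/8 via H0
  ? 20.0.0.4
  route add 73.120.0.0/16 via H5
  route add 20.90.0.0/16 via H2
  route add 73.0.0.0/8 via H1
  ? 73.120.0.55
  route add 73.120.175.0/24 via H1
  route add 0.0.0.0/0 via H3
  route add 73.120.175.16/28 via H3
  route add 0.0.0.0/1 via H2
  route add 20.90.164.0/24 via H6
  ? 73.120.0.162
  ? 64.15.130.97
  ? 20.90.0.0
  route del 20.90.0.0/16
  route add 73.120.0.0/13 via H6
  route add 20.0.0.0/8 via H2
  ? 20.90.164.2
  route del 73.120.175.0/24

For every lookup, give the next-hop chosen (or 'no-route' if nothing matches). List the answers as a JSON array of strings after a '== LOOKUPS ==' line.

Trace:
  + 20.0.0.0/9 (H5) depth=9
  - 20.0.0.0/9 clear@9
  + 20.0.0.0/8 (H0) depth=8
  lookup 20.0.0.4: bits 000101000 walk d0:-→d1:-→d2:-→d3:-→d4:-→d5:-→d6:-→d7:-→d8:H0→d9:- -> H0
  + 73.120.0.0/16 (H5) depth=16
  + 20.90.0.0/16 (H2) depth=16
  + 73.0.0.0/8 (H1) depth=8
  lookup 73.120.0.55: bits 0100100101111000 walk d0:-→d1:-→d2:-→d3:-→d4:-→d5:-→d6:-→d7:-→d8:H1→d9:-→d10:-→d11:-→d12:-→d13:-→d14:-→d15:-→d16:H5 -> H5
  + 73.120.175.0/24 (H1) depth=24
  + 0.0.0.0/0 (H3) depth=0
  + 73.120.175.16/28 (H3) depth=28
  + 0.0.0.0/1 (H2) depth=1
  + 20.90.164.0/24 (H6) depth=24
  lookup 73.120.0.162: bits 0100100101111000 walk d0:H3→d1:H2→d2:-→d3:-→d4:-→d5:-→d6:-→d7:-→d8:H1→d9:-→d10:-→d11:-→d12:-→d13:-→d14:-→d15:-→d16:H5 -> H5
  lookup 64.15.130.97: bits 0100 walk d0:H3→d1:H2→d2:-→d3:-→d4:- -> H2
  lookup 20.90.0.0: bits 0001010001011010 walk d0:H3→d1:H2→d2:-→d3:-→d4:-→d5:-→d6:-→d7:-→d8:H0→d9:-→d10:-→d11:-→d12:-→d13:-→d14:-→d15:-→d16:H2 -> H2
  - 20.90.0.0/16 clear@16
  + 73.120.0.0/13 (H6) depth=13
  + 20.0.0.0/8 (H2) depth=8
  lookup 20.90.164.2: bits 000101000101101010100100 walk d0:H3→d1:H2→d2:-→d3:-→d4:-→d5:-→d6:-→d7:-→d8:H2→d9:-→d10:-→d11:-→d12:-→d13:-→d14:-→d15:-→d16:-→d17:-→d18:-→d19:-→d20:-→d21:-→d22:-→d23:-→d24:H6 -> H6
  - 73.120.175.0/24 clear@24

== LOOKUPS ==
["H0","H5","H5","H2","H2","H6"]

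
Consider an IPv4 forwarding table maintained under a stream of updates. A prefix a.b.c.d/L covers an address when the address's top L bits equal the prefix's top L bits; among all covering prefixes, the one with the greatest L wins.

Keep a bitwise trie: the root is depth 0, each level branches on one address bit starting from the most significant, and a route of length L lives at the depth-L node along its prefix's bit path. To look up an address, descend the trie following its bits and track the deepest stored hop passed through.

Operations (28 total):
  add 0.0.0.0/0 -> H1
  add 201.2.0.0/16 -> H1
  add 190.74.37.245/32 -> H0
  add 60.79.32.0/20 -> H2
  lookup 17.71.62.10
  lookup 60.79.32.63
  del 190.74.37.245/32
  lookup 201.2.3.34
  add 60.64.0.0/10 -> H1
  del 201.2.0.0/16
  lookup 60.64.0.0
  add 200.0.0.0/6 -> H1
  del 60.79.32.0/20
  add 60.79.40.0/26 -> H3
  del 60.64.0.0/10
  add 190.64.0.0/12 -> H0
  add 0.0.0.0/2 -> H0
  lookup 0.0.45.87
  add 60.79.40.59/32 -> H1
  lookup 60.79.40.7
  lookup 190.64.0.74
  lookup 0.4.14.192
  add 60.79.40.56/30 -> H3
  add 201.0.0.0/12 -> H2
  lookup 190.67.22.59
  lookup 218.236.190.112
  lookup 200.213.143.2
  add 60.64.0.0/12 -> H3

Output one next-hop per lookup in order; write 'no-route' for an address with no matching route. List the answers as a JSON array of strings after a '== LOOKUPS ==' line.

Process each operation:
  + 0.0.0.0/0 (H1) depth=0
  + 201.2.0.0/16 (H1) depth=16
  + 190.74.37.245/32 (H0) depth=32
  + 60.79.32.0/20 (H2) depth=20
  ? 17.71.62.10  path d0:H1→d1:-→d2:-  best=H1
  ? 60.79.32.63  path d0:H1→d1:-→d2:-→d3:-→d4:-→d5:-→d6:-→d7:-→d8:-→d9:-→d10:-→d11:-→d12:-→d13:-→d14:-→d15:-→d16:-→d17:-→d18:-→d19:-→d20:H2  best=H2
  del 190.74.37.245/32 (clear depth 32)
  ? 201.2.3.34  path d0:H1→d1:-→d2:-→d3:-→d4:-→d5:-→d6:-→d7:-→d8:-→d9:-→d10:-→d11:-→d12:-→d13:-→d14:-→d15:-→d16:H1  best=H1
  + 60.64.0.0/10 (H1) depth=10
  del 201.2.0.0/16 (clear depth 16)
  ? 60.64.0.0  path d0:H1→d1:-→d2:-→d3:-→d4:-→d5:-→d6:-→d7:-→d8:-→d9:-→d10:H1→d11:-→d12:-  best=H1
  + 200.0.0.0/6 (H1) depth=6
  del 60.79.32.0/20 (clear depth 20)
  + 60.79.40.0/26 (H3) depth=26
  del 60.64.0.0/10 (clear depth 10)
  + 190.64.0.0/12 (H0) depth=12
  + 0.0.0.0/2 (H0) depth=2
  ? 0.0.45.87  path d0:H1→d1:-→d2:H0  best=H0
  + 60.79.40.59/32 (H1) depth=32
  ? 60.79.40.7  path d0:H1→d1:-→d2:H0→d3:-→d4:-→d5:-→d6:-→d7:-→d8:-→d9:-→d10:-→d11:-→d12:-→d13:-→d14:-→d15:-→d16:-→d17:-→d18:-→d19:-→d20:-→d21:-→d22:-→d23:-→d24:-→d25:-→d26:H3  best=H3
  ? 190.64.0.74  path d0:H1→d1:-→d2:-→d3:-→d4:-→d5:-→d6:-→d7:-→d8:-→d9:-→d10:-→d11:-→d12:H0  best=H0
  ? 0.4.14.192  path d0:H1→d1:-→d2:H0  best=H0
  + 60.79.40.56/30 (H3) depth=30
  + 201.0.0.0/12 (H2) depth=12
  ? 190.67.22.59  path d0:H1→d1:-→d2:-→d3:-→d4:-→d5:-→d6:-→d7:-→d8:-→d9:-→d10:-→d11:-→d12:H0  best=H0
  ? 218.236.190.112  path d0:H1→d1:-→d2:-→d3:-  best=H1
  ? 200.213.143.2  path d0:H1→d1:-→d2:-→d3:-→d4:-→d5:-→d6:H1→d7:-  best=H1
  + 60.64.0.0/12 (H3) depth=12

== LOOKUPS ==
["H1","H2","H1","H1","H0","H3","H0","H0","H0","H1","H1"]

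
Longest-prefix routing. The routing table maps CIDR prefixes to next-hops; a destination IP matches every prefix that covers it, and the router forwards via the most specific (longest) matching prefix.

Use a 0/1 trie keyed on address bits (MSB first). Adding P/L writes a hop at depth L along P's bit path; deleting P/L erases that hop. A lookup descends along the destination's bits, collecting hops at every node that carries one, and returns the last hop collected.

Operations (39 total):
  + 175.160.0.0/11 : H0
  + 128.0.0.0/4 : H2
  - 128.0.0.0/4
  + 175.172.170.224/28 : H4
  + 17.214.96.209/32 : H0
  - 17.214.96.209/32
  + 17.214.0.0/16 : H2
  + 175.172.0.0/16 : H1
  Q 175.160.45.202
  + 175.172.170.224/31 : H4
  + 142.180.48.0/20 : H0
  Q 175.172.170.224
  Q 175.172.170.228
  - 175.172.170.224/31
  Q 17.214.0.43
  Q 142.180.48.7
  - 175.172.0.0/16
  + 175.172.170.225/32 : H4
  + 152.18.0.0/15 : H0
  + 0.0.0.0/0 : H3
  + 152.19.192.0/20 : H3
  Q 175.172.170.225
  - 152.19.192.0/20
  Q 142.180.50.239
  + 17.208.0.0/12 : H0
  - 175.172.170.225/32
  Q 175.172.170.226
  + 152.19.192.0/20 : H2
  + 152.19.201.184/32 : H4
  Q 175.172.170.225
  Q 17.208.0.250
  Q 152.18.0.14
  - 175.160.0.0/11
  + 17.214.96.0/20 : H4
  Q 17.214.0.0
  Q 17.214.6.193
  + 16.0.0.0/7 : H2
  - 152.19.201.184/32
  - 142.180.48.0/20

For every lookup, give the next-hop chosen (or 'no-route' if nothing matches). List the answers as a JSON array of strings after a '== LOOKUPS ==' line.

Apply in order:
  add 175.160.0.0/11 -> H0 at depth 11
  add 128.0.0.0/4 -> H2 at depth 4
  - 128.0.0.0/4 clear@4
  add 175.172.170.224/28 -> H4 at depth 28
  add 17.214.96.209/32 -> H0 at depth 32
  - 17.214.96.209/32 clear@32
  add 17.214.0.0/16 -> H2 at depth 16
  add 175.172.0.0/16 -> H1 at depth 16
  lookup 175.160.45.202: bits 101011111010 walk d0:-→d1:-→d2:-→d3:-→d4:-→d5:-→d6:-→d7:-→d8:-→d9:-→d10:-→d11:H0→d12:- -> H0
  add 175.172.170.224/31 -> H4 at depth 31
  add 142.180.48.0/20 -> H0 at depth 20
  lookup 175.172.170.224: bits 1010111110101100101010101110000 walk d0:-→d1:-→d2:-→d3:-→d4:-→d5:-→d6:-→d7:-→d8:-→d9:-→d10:-→d11:H0→d12:-→d13:-→d14:-→d15:-→d16:H1→d17:-→d18:-→d19:-→d20:-→d21:-→d22:-→d23:-→d24:-→d25:-→d26:-→d27:-→d28:H4→d29:-→d30:-→d31:H4 -> H4
  lookup 175.172.170.228: bits 10101111101011001010101011100 walk d0:-→d1:-→d2:-→d3:-→d4:-→d5:-→d6:-→d7:-→d8:-→d9:-→d10:-→d11:H0→d12:-→d13:-→d14:-→d15:-→d16:H1→d17:-→d18:-→d19:-→d20:-→d21:-→d22:-→d23:-→d24:-→d25:-→d26:-→d27:-→d28:H4→d29:- -> H4
  - 175.172.170.224/31 clear@31
  lookup 17.214.0.43: bits 00010001110101100 walk d0:-→d1:-→d2:-→d3:-→d4:-→d5:-→d6:-→d7:-→d8:-→d9:-→d10:-→d11:-→d12:-→d13:-→d14:-→d15:-→d16:H2→d17:- -> H2
  lookup 142.180.48.7: bits 10001110101101000011 walk d0:-→d1:-→d2:-→d3:-→d4:-→d5:-→d6:-→d7:-→d8:-→d9:-→d10:-→d11:-→d12:-→d13:-→d14:-→d15:-→d16:-→d17:-→d18:-→d19:-→d20:H0 -> H0
  - 175.172.0.0/16 clear@16
  add 175.172.170.225/32 -> H4 at depth 32
  add 152.18.0.0/15 -> H0 at depth 15
  add 0.0.0.0/0 -> H3 at depth 0
  add 152.19.192.0/20 -> H3 at depth 20
  lookup 175.172.170.225: bits 10101111101011001010101011100001 walk d0:H3→d1:-→d2:-→d3:-→d4:-→d5:-→d6:-→d7:-→d8:-→d9:-→d10:-→d11:H0→d12:-→d13:-→d14:-→d15:-→d16:-→d17:-→d18:-→d19:-→d20:-→d21:-→d22:-→d23:-→d24:-→d25:-→d26:-→d27:-→d28:H4→d29:-→d30:-→d31:-→d32:H4 -> H4
  - 152.19.192.0/20 clear@20
  lookup 142.180.50.239: bits 10001110101101000011 walk d0:H3→d1:-→d2:-→d3:-→d4:-→d5:-→d6:-→d7:-→d8:-→d9:-→d10:-→d11:-→d12:-→d13:-→d14:-→d15:-→d16:-→d17:-→d18:-→d19:-→d20:H0 -> H0
  add 17.208.0.0/12 -> H0 at depth 12
  - 175.172.170.225/32 clear@32
  lookup 175.172.170.226: bits 101011111010110010101010111000 walk d0:H3→d1:-→d2:-→d3:-→d4:-→d5:-→d6:-→d7:-→d8:-→d9:-→d10:-→d11:H0→d12:-→d13:-→d14:-→d15:-→d16:-→d17:-→d18:-→d19:-→d20:-→d21:-→d22:-→d23:-→d24:-→d25:-→d26:-→d27:-→d28:H4→d29:-→d30:- -> H4
  add 152.19.192.0/20 -> H2 at depth 20
  add 152.19.201.184/32 -> H4 at depth 32
  lookup 175.172.170.225: bits 10101111101011001010101011100001 walk d0:H3→d1:-→d2:-→d3:-→d4:-→d5:-→d6:-→d7:-→d8:-→d9:-→d10:-→d11:H0→d12:-→d13:-→d14:-→d15:-→d16:-→d17:-→d18:-→d19:-→d20:-→d21:-→d22:-→d23:-→d24:-→d25:-→d26:-→d27:-→d28:H4→d29:-→d30:-→d31:-→d32:- -> H4
  lookup 17.208.0.250: bits 0001000111010 walk d0:H3→d1:-→d2:-→d3:-→d4:-→d5:-→d6:-→d7:-→d8:-→d9:-→d10:-→d11:-→d12:H0→d13:- -> H0
  lookup 152.18.0.14: bits 100110000001001 walk d0:H3→d1:-→d2:-→d3:-→d4:-→d5:-→d6:-→d7:-→d8:-→d9:-→d10:-→d11:-→d12:-→d13:-→d14:-→d15:H0 -> H0
  - 175.160.0.0/11 clear@11
  add 17.214.96.0/20 -> H4 at depth 20
  lookup 17.214.0.0: bits 00010001110101100 walk d0:H3→d1:-→d2:-→d3:-→d4:-→d5:-→d6:-→d7:-→d8:-→d9:-→d10:-→d11:-→d12:H0→d13:-→d14:-→d15:-→d16:H2→d17:- -> H2
  lookup 17.214.6.193: bits 00010001110101100 walk d0:H3→d1:-→d2:-→d3:-→d4:-→d5:-→d6:-→d7:-→d8:-→d9:-→d10:-→d11:-→d12:H0→d13:-→d14:-→d15:-→d16:H2→d17:- -> H2
  add 16.0.0.0/7 -> H2 at depth 7
  - 152.19.201.184/32 clear@32
  - 142.180.48.0/20 clear@20

== LOOKUPS ==
["H0","H4","H4","H2","H0","H4","H0","H4","H4","H0","H0","H2","H2"]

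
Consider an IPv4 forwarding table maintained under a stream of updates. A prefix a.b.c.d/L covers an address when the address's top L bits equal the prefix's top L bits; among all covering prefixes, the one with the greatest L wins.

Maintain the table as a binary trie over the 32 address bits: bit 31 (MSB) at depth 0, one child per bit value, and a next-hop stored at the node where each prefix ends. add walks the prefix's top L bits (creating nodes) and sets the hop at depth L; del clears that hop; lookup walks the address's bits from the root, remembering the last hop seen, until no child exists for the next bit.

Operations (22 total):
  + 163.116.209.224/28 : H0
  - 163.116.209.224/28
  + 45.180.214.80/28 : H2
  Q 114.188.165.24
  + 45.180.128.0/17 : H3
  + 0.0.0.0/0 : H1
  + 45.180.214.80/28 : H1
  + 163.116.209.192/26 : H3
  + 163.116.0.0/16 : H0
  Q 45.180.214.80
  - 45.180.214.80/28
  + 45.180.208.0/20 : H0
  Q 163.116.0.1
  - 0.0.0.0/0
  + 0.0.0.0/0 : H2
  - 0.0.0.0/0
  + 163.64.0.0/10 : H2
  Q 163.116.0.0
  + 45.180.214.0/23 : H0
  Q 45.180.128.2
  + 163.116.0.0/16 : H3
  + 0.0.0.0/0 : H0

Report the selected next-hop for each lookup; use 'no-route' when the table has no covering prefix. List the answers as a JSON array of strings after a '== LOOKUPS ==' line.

Apply in order:
  add 163.116.209.224/28 -> H0 at depth 28
  - 163.116.209.224/28 clear@28
  add 45.180.214.80/28 -> H2 at depth 28
  lookup 114.188.165.24: bits 0 walk d0:-→d1:- -> no-route
  add 45.180.128.0/17 -> H3 at depth 17
  add 0.0.0.0/0 -> H1 at depth 0
  add 45.180.214.80/28 -> H1 at depth 28
  add 163.116.209.192/26 -> H3 at depth 26
  add 163.116.0.0/16 -> H0 at depth 16
  lookup 45.180.214.80: bits 0010110110110100110101100101 walk d0:H1→d1:-→d2:-→d3:-→d4:-→d5:-→d6:-→d7:-→d8:-→d9:-→d10:-→d11:-→d12:-→d13:-→d14:-→d15:-→d16:-→d17:H3→d18:-→d19:-→d20:-→d21:-→d22:-→d23:-→d24:-→d25:-→d26:-→d27:-→d28:H1 -> H1
  - 45.180.214.80/28 clear@28
  add 45.180.208.0/20 -> H0 at depth 20
  lookup 163.116.0.1: bits 1010001101110100 walk d0:H1→d1:-→d2:-→d3:-→d4:-→d5:-→d6:-→d7:-→d8:-→d9:-→d10:-→d11:-→d12:-→d13:-→d14:-→d15:-→d16:H0 -> H0
  - 0.0.0.0/0 clear@0
  add 0.0.0.0/0 -> H2 at depth 0
  - 0.0.0.0/0 clear@0
  add 163.64.0.0/10 -> H2 at depth 10
  lookup 163.116.0.0: bits 1010001101110100 walk d0:-→d1:-→d2:-→d3:-→d4:-→d5:-→d6:-→d7:-→d8:-→d9:-→d10:H2→d11:-→d12:-→d13:-→d14:-→d15:-→d16:H0 -> H0
  add 45.180.214.0/23 -> H0 at depth 23
  lookup 45.180.128.2: bits 00101101101101001 walk d0:-→d1:-→d2:-→d3:-→d4:-→d5:-→d6:-→d7:-→d8:-→d9:-→d10:-→d11:-→d12:-→d13:-→d14:-→d15:-→d16:-→d17:H3 -> H3
  add 163.116.0.0/16 -> H3 at depth 16
  add 0.0.0.0/0 -> H0 at depth 0

== LOOKUPS ==
["no-route","H1","H0","H0","H3"]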